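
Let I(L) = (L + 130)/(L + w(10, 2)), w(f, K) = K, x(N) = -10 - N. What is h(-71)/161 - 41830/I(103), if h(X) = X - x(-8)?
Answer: -30745749/1631 ≈ -18851.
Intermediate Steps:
h(X) = 2 + X (h(X) = X - (-10 - 1*(-8)) = X - (-10 + 8) = X - 1*(-2) = X + 2 = 2 + X)
I(L) = (130 + L)/(2 + L) (I(L) = (L + 130)/(L + 2) = (130 + L)/(2 + L))
h(-71)/161 - 41830/I(103) = (2 - 71)/161 - 41830*(2 + 103)/(130 + 103) = -69*1/161 - 41830/(233/105) = -3/7 - 41830/((1/105)*233) = -3/7 - 41830/233/105 = -3/7 - 41830*105/233 = -3/7 - 4392150/233 = -30745749/1631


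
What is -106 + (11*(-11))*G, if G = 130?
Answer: -15836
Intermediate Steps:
-106 + (11*(-11))*G = -106 + (11*(-11))*130 = -106 - 121*130 = -106 - 15730 = -15836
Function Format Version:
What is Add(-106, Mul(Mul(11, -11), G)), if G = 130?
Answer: -15836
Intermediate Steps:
Add(-106, Mul(Mul(11, -11), G)) = Add(-106, Mul(Mul(11, -11), 130)) = Add(-106, Mul(-121, 130)) = Add(-106, -15730) = -15836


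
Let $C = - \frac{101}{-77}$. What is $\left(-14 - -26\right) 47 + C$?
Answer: $\frac{43529}{77} \approx 565.31$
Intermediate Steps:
$C = \frac{101}{77}$ ($C = \left(-101\right) \left(- \frac{1}{77}\right) = \frac{101}{77} \approx 1.3117$)
$\left(-14 - -26\right) 47 + C = \left(-14 - -26\right) 47 + \frac{101}{77} = \left(-14 + 26\right) 47 + \frac{101}{77} = 12 \cdot 47 + \frac{101}{77} = 564 + \frac{101}{77} = \frac{43529}{77}$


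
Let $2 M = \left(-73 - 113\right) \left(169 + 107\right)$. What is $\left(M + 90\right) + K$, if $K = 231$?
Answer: $-25347$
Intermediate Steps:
$M = -25668$ ($M = \frac{\left(-73 - 113\right) \left(169 + 107\right)}{2} = \frac{\left(-186\right) 276}{2} = \frac{1}{2} \left(-51336\right) = -25668$)
$\left(M + 90\right) + K = \left(-25668 + 90\right) + 231 = -25578 + 231 = -25347$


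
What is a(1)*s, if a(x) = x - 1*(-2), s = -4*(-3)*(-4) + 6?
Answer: -126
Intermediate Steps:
s = -42 (s = 12*(-4) + 6 = -48 + 6 = -42)
a(x) = 2 + x (a(x) = x + 2 = 2 + x)
a(1)*s = (2 + 1)*(-42) = 3*(-42) = -126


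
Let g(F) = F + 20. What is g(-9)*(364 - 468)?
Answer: -1144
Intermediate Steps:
g(F) = 20 + F
g(-9)*(364 - 468) = (20 - 9)*(364 - 468) = 11*(-104) = -1144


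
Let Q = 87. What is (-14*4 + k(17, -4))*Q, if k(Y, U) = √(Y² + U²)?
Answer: -4872 + 87*√305 ≈ -3352.6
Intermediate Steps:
k(Y, U) = √(U² + Y²)
(-14*4 + k(17, -4))*Q = (-14*4 + √((-4)² + 17²))*87 = (-56 + √(16 + 289))*87 = (-56 + √305)*87 = -4872 + 87*√305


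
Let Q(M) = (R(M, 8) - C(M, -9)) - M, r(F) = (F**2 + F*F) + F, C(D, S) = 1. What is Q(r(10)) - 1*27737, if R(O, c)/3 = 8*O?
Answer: -22908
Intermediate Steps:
R(O, c) = 24*O (R(O, c) = 3*(8*O) = 24*O)
r(F) = F + 2*F**2 (r(F) = (F**2 + F**2) + F = 2*F**2 + F = F + 2*F**2)
Q(M) = -1 + 23*M (Q(M) = (24*M - 1*1) - M = (24*M - 1) - M = (-1 + 24*M) - M = -1 + 23*M)
Q(r(10)) - 1*27737 = (-1 + 23*(10*(1 + 2*10))) - 1*27737 = (-1 + 23*(10*(1 + 20))) - 27737 = (-1 + 23*(10*21)) - 27737 = (-1 + 23*210) - 27737 = (-1 + 4830) - 27737 = 4829 - 27737 = -22908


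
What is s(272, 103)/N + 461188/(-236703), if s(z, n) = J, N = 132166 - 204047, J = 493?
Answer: -33267349207/17014448343 ≈ -1.9552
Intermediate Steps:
N = -71881
s(z, n) = 493
s(272, 103)/N + 461188/(-236703) = 493/(-71881) + 461188/(-236703) = 493*(-1/71881) + 461188*(-1/236703) = -493/71881 - 461188/236703 = -33267349207/17014448343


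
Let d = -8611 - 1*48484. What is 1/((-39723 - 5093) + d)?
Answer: -1/101911 ≈ -9.8125e-6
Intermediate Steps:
d = -57095 (d = -8611 - 48484 = -57095)
1/((-39723 - 5093) + d) = 1/((-39723 - 5093) - 57095) = 1/(-44816 - 57095) = 1/(-101911) = -1/101911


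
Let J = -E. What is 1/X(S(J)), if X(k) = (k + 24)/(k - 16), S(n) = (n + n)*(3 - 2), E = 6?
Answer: -7/3 ≈ -2.3333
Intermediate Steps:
J = -6 (J = -1*6 = -6)
S(n) = 2*n (S(n) = (2*n)*1 = 2*n)
X(k) = (24 + k)/(-16 + k)
1/X(S(J)) = 1/((24 + 2*(-6))/(-16 + 2*(-6))) = 1/((24 - 12)/(-16 - 12)) = 1/(12/(-28)) = 1/(-1/28*12) = 1/(-3/7) = -7/3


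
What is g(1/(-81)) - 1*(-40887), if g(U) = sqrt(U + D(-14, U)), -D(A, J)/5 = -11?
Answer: 40887 + sqrt(4454)/9 ≈ 40894.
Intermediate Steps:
D(A, J) = 55 (D(A, J) = -5*(-11) = 55)
g(U) = sqrt(55 + U) (g(U) = sqrt(U + 55) = sqrt(55 + U))
g(1/(-81)) - 1*(-40887) = sqrt(55 + 1/(-81)) - 1*(-40887) = sqrt(55 - 1/81) + 40887 = sqrt(4454/81) + 40887 = sqrt(4454)/9 + 40887 = 40887 + sqrt(4454)/9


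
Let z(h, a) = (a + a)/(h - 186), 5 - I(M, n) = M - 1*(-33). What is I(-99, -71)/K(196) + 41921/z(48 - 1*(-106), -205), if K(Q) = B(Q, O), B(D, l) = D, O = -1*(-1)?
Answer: 131478811/40180 ≈ 3272.2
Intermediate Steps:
I(M, n) = -28 - M (I(M, n) = 5 - (M - 1*(-33)) = 5 - (M + 33) = 5 - (33 + M) = 5 + (-33 - M) = -28 - M)
O = 1
K(Q) = Q
z(h, a) = 2*a/(-186 + h) (z(h, a) = (2*a)/(-186 + h) = 2*a/(-186 + h))
I(-99, -71)/K(196) + 41921/z(48 - 1*(-106), -205) = (-28 - 1*(-99))/196 + 41921/((2*(-205)/(-186 + (48 - 1*(-106))))) = (-28 + 99)*(1/196) + 41921/((2*(-205)/(-186 + (48 + 106)))) = 71*(1/196) + 41921/((2*(-205)/(-186 + 154))) = 71/196 + 41921/((2*(-205)/(-32))) = 71/196 + 41921/((2*(-205)*(-1/32))) = 71/196 + 41921/(205/16) = 71/196 + 41921*(16/205) = 71/196 + 670736/205 = 131478811/40180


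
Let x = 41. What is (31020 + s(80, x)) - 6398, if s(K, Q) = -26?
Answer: 24596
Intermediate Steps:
(31020 + s(80, x)) - 6398 = (31020 - 26) - 6398 = 30994 - 6398 = 24596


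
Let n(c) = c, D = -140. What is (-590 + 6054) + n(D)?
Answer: 5324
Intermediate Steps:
(-590 + 6054) + n(D) = (-590 + 6054) - 140 = 5464 - 140 = 5324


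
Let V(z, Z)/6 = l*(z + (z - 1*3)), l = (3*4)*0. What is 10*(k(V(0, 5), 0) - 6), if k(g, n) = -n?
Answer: -60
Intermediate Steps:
l = 0 (l = 12*0 = 0)
V(z, Z) = 0 (V(z, Z) = 6*(0*(z + (z - 1*3))) = 6*(0*(z + (z - 3))) = 6*(0*(z + (-3 + z))) = 6*(0*(-3 + 2*z)) = 6*0 = 0)
10*(k(V(0, 5), 0) - 6) = 10*(-1*0 - 6) = 10*(0 - 6) = 10*(-6) = -60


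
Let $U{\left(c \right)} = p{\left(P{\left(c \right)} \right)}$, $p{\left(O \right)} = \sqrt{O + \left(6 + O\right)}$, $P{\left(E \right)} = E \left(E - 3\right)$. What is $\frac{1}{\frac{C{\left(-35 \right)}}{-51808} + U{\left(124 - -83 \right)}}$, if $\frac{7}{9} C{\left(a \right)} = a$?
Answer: $- \frac{777120}{75567274796381} + \frac{2684068864 \sqrt{84462}}{226701824389143} \approx 0.0034409$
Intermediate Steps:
$C{\left(a \right)} = \frac{9 a}{7}$
$P{\left(E \right)} = E \left(-3 + E\right)$
$p{\left(O \right)} = \sqrt{6 + 2 O}$
$U{\left(c \right)} = \sqrt{6 + 2 c \left(-3 + c\right)}$
$\frac{1}{\frac{C{\left(-35 \right)}}{-51808} + U{\left(124 - -83 \right)}} = \frac{1}{\frac{\frac{9}{7} \left(-35\right)}{-51808} + \sqrt{2} \sqrt{3 + \left(124 - -83\right) \left(-3 + \left(124 - -83\right)\right)}} = \frac{1}{\left(-45\right) \left(- \frac{1}{51808}\right) + \sqrt{2} \sqrt{3 + \left(124 + 83\right) \left(-3 + \left(124 + 83\right)\right)}} = \frac{1}{\frac{45}{51808} + \sqrt{2} \sqrt{3 + 207 \left(-3 + 207\right)}} = \frac{1}{\frac{45}{51808} + \sqrt{2} \sqrt{3 + 207 \cdot 204}} = \frac{1}{\frac{45}{51808} + \sqrt{2} \sqrt{3 + 42228}} = \frac{1}{\frac{45}{51808} + \sqrt{2} \sqrt{42231}} = \frac{1}{\frac{45}{51808} + \sqrt{84462}}$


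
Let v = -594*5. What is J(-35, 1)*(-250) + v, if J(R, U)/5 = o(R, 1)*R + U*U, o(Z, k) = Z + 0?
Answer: -1535470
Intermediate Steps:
o(Z, k) = Z
v = -2970
J(R, U) = 5*R² + 5*U² (J(R, U) = 5*(R*R + U*U) = 5*(R² + U²) = 5*R² + 5*U²)
J(-35, 1)*(-250) + v = (5*(-35)² + 5*1²)*(-250) - 2970 = (5*1225 + 5*1)*(-250) - 2970 = (6125 + 5)*(-250) - 2970 = 6130*(-250) - 2970 = -1532500 - 2970 = -1535470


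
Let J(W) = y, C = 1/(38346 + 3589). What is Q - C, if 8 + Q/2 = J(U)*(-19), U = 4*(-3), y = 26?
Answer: -42102741/41935 ≈ -1004.0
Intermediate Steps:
C = 1/41935 ≈ 2.3846e-5
U = -12
J(W) = 26
Q = -1004 (Q = -16 + 2*(26*(-19)) = -16 + 2*(-494) = -16 - 988 = -1004)
Q - C = -1004 - 1*1/41935 = -1004 - 1/41935 = -42102741/41935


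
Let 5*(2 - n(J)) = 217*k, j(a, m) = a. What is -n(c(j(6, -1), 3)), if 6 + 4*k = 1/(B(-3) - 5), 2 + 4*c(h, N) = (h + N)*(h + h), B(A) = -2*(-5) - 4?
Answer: -225/4 ≈ -56.250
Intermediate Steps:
B(A) = 6 (B(A) = 10 - 4 = 6)
c(h, N) = -1/2 + h*(N + h)/2 (c(h, N) = -1/2 + ((h + N)*(h + h))/4 = -1/2 + ((N + h)*(2*h))/4 = -1/2 + (2*h*(N + h))/4 = -1/2 + h*(N + h)/2)
k = -5/4 (k = -3/2 + 1/(4*(6 - 5)) = -3/2 + (1/4)/1 = -3/2 + (1/4)*1 = -3/2 + 1/4 = -5/4 ≈ -1.2500)
n(J) = 225/4 (n(J) = 2 - 217*(-5)/(5*4) = 2 - 1/5*(-1085/4) = 2 + 217/4 = 225/4)
-n(c(j(6, -1), 3)) = -1*225/4 = -225/4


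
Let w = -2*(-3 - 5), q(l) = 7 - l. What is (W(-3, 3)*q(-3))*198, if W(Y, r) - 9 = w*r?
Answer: 112860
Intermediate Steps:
w = 16 (w = -2*(-8) = 16)
W(Y, r) = 9 + 16*r
(W(-3, 3)*q(-3))*198 = ((9 + 16*3)*(7 - 1*(-3)))*198 = ((9 + 48)*(7 + 3))*198 = (57*10)*198 = 570*198 = 112860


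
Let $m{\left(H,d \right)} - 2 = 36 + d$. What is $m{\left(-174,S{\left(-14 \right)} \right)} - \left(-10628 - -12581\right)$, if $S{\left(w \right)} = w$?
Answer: $-1929$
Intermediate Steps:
$m{\left(H,d \right)} = 38 + d$ ($m{\left(H,d \right)} = 2 + \left(36 + d\right) = 38 + d$)
$m{\left(-174,S{\left(-14 \right)} \right)} - \left(-10628 - -12581\right) = \left(38 - 14\right) - \left(-10628 - -12581\right) = 24 - \left(-10628 + 12581\right) = 24 - 1953 = -1929$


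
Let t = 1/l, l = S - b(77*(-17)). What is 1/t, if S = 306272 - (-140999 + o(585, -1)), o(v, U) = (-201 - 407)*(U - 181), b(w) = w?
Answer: 337924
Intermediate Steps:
o(v, U) = 110048 - 608*U (o(v, U) = -608*(-181 + U) = 110048 - 608*U)
S = 336615 (S = 306272 - (-140999 + (110048 - 608*(-1))) = 306272 - (-140999 + (110048 + 608)) = 306272 - (-140999 + 110656) = 306272 - 1*(-30343) = 306272 + 30343 = 336615)
l = 337924 (l = 336615 - 77*(-17) = 336615 - 1*(-1309) = 336615 + 1309 = 337924)
t = 1/337924 ≈ 2.9592e-6
1/t = 1/(1/337924) = 337924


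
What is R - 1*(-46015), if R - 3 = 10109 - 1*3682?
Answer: 52445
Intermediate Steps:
R = 6430 (R = 3 + (10109 - 1*3682) = 3 + (10109 - 3682) = 3 + 6427 = 6430)
R - 1*(-46015) = 6430 - 1*(-46015) = 6430 + 46015 = 52445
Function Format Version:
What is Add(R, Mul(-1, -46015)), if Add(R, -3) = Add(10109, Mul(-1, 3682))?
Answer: 52445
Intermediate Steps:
R = 6430 (R = Add(3, Add(10109, Mul(-1, 3682))) = Add(3, Add(10109, -3682)) = Add(3, 6427) = 6430)
Add(R, Mul(-1, -46015)) = Add(6430, Mul(-1, -46015)) = Add(6430, 46015) = 52445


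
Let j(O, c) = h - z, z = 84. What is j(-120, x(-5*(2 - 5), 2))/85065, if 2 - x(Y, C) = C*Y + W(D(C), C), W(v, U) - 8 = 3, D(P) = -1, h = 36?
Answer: -16/28355 ≈ -0.00056427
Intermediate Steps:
W(v, U) = 11 (W(v, U) = 8 + 3 = 11)
x(Y, C) = -9 - C*Y (x(Y, C) = 2 - (C*Y + 11) = 2 - (11 + C*Y) = 2 + (-11 - C*Y) = -9 - C*Y)
j(O, c) = -48 (j(O, c) = 36 - 1*84 = 36 - 84 = -48)
j(-120, x(-5*(2 - 5), 2))/85065 = -48/85065 = -48*1/85065 = -16/28355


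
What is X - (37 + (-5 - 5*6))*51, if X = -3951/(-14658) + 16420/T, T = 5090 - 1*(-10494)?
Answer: -958234625/9517928 ≈ -100.68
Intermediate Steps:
T = 15584 (T = 5090 + 10494 = 15584)
X = 12594031/9517928 (X = -3951/(-14658) + 16420/15584 = -3951*(-1/14658) + 16420*(1/15584) = 1317/4886 + 4105/3896 = 12594031/9517928 ≈ 1.3232)
X - (37 + (-5 - 5*6))*51 = 12594031/9517928 - (37 + (-5 - 5*6))*51 = 12594031/9517928 - (37 + (-5 - 30))*51 = 12594031/9517928 - (37 - 35)*51 = 12594031/9517928 - 2*51 = 12594031/9517928 - 1*102 = 12594031/9517928 - 102 = -958234625/9517928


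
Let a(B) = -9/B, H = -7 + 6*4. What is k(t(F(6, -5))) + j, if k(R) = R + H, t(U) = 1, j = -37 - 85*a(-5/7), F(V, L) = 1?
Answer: -1090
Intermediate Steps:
H = 17 (H = -7 + 24 = 17)
j = -1108 (j = -37 - (-765)/((-5/7)) = -37 - (-765)/((-5*⅐)) = -37 - (-765)/(-5/7) = -37 - (-765)*(-7)/5 = -37 - 85*63/5 = -37 - 1071 = -1108)
k(R) = 17 + R (k(R) = R + 17 = 17 + R)
k(t(F(6, -5))) + j = (17 + 1) - 1108 = 18 - 1108 = -1090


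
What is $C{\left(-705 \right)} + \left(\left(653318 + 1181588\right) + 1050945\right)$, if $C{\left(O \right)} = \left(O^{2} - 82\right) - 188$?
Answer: $3382606$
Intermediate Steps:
$C{\left(O \right)} = -270 + O^{2}$ ($C{\left(O \right)} = \left(-82 + O^{2}\right) - 188 = -270 + O^{2}$)
$C{\left(-705 \right)} + \left(\left(653318 + 1181588\right) + 1050945\right) = \left(-270 + \left(-705\right)^{2}\right) + \left(\left(653318 + 1181588\right) + 1050945\right) = \left(-270 + 497025\right) + \left(1834906 + 1050945\right) = 496755 + 2885851 = 3382606$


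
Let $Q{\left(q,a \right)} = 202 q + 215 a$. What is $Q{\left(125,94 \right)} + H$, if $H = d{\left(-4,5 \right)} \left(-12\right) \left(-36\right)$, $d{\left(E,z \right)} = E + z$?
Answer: $45892$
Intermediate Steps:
$H = 432$ ($H = \left(-4 + 5\right) \left(-12\right) \left(-36\right) = 1 \left(-12\right) \left(-36\right) = \left(-12\right) \left(-36\right) = 432$)
$Q{\left(125,94 \right)} + H = \left(202 \cdot 125 + 215 \cdot 94\right) + 432 = \left(25250 + 20210\right) + 432 = 45460 + 432 = 45892$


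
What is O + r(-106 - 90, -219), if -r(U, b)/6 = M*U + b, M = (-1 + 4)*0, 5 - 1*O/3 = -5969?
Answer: 19236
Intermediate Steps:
O = 17922 (O = 15 - 3*(-5969) = 15 + 17907 = 17922)
M = 0 (M = 3*0 = 0)
r(U, b) = -6*b (r(U, b) = -6*(0*U + b) = -6*(0 + b) = -6*b)
O + r(-106 - 90, -219) = 17922 - 6*(-219) = 17922 + 1314 = 19236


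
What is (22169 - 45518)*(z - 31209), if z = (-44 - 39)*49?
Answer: 823659324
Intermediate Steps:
z = -4067 (z = -83*49 = -4067)
(22169 - 45518)*(z - 31209) = (22169 - 45518)*(-4067 - 31209) = -23349*(-35276) = 823659324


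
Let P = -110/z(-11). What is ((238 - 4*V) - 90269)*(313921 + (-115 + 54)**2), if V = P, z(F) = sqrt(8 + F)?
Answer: -28597626902 - 139762480*I*sqrt(3)/3 ≈ -2.8598e+10 - 8.0692e+7*I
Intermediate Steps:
P = 110*I*sqrt(3)/3 (P = -110/sqrt(8 - 11) = -110*(-I*sqrt(3)/3) = -(-110)*I*sqrt(3)/3 = 110*I*sqrt(3)/3 ≈ 63.509*I)
V = 110*I*sqrt(3)/3 ≈ 63.509*I
((238 - 4*V) - 90269)*(313921 + (-115 + 54)**2) = ((238 - 440*I*sqrt(3)/3) - 90269)*(313921 + (-115 + 54)**2) = ((238 - 440*I*sqrt(3)/3) - 90269)*(313921 + (-61)**2) = (-90031 - 440*I*sqrt(3)/3)*(313921 + 3721) = (-90031 - 440*I*sqrt(3)/3)*317642 = -28597626902 - 139762480*I*sqrt(3)/3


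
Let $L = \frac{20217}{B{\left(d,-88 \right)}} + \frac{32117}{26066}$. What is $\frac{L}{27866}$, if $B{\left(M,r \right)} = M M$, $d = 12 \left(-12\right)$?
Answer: $\frac{198825739}{2510283419136} \approx 7.9204 \cdot 10^{-5}$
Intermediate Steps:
$d = -144$
$B{\left(M,r \right)} = M^{2}$
$L = \frac{198825739}{90084096}$ ($L = \frac{20217}{\left(-144\right)^{2}} + \frac{32117}{26066} = \frac{20217}{20736} + 32117 \cdot \frac{1}{26066} = 20217 \cdot \frac{1}{20736} + \frac{32117}{26066} = \frac{6739}{6912} + \frac{32117}{26066} = \frac{198825739}{90084096} \approx 2.2071$)
$\frac{L}{27866} = \frac{198825739}{90084096 \cdot 27866} = \frac{198825739}{90084096} \cdot \frac{1}{27866} = \frac{198825739}{2510283419136}$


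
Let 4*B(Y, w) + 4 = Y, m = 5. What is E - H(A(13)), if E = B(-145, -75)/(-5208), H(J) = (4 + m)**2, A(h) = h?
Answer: -1687243/20832 ≈ -80.993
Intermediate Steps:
B(Y, w) = -1 + Y/4
H(J) = 81 (H(J) = (4 + 5)**2 = 9**2 = 81)
E = 149/20832 (E = (-1 + (1/4)*(-145))/(-5208) = (-1 - 145/4)*(-1/5208) = -149/4*(-1/5208) = 149/20832 ≈ 0.0071525)
E - H(A(13)) = 149/20832 - 1*81 = 149/20832 - 81 = -1687243/20832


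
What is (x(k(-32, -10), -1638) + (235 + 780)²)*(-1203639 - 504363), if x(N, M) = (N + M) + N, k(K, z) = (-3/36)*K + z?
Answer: -1756803602478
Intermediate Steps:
k(K, z) = z - K/12 (k(K, z) = (-3*1/36)*K + z = -K/12 + z = z - K/12)
x(N, M) = M + 2*N (x(N, M) = (M + N) + N = M + 2*N)
(x(k(-32, -10), -1638) + (235 + 780)²)*(-1203639 - 504363) = ((-1638 + 2*(-10 - 1/12*(-32))) + (235 + 780)²)*(-1203639 - 504363) = ((-1638 + 2*(-10 + 8/3)) + 1015²)*(-1708002) = ((-1638 + 2*(-22/3)) + 1030225)*(-1708002) = ((-1638 - 44/3) + 1030225)*(-1708002) = (-4958/3 + 1030225)*(-1708002) = (3085717/3)*(-1708002) = -1756803602478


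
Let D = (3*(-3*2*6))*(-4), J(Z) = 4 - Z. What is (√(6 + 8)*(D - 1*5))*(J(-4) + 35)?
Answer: 18361*√14 ≈ 68701.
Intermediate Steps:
D = 432 (D = (3*(-6*6))*(-4) = (3*(-36))*(-4) = -108*(-4) = 432)
(√(6 + 8)*(D - 1*5))*(J(-4) + 35) = (√(6 + 8)*(432 - 1*5))*((4 - 1*(-4)) + 35) = (√14*(432 - 5))*((4 + 4) + 35) = (√14*427)*(8 + 35) = (427*√14)*43 = 18361*√14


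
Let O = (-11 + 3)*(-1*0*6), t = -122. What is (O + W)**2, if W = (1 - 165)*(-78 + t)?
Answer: 1075840000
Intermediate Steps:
O = 0 (O = -0*6 = -8*0 = 0)
W = 32800 (W = (1 - 165)*(-78 - 122) = -164*(-200) = 32800)
(O + W)**2 = (0 + 32800)**2 = 32800**2 = 1075840000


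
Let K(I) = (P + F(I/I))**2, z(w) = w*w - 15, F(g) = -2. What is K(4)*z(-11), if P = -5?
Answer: 5194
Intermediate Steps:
z(w) = -15 + w**2 (z(w) = w**2 - 15 = -15 + w**2)
K(I) = 49 (K(I) = (-5 - 2)**2 = (-7)**2 = 49)
K(4)*z(-11) = 49*(-15 + (-11)**2) = 49*(-15 + 121) = 49*106 = 5194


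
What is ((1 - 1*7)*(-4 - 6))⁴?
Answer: 12960000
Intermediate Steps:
((1 - 1*7)*(-4 - 6))⁴ = ((1 - 7)*(-10))⁴ = (-6*(-10))⁴ = 60⁴ = 12960000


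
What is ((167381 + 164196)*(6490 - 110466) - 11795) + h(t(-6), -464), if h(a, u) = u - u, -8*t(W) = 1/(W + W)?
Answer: -34476061947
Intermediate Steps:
t(W) = -1/(16*W) (t(W) = -1/(8*(W + W)) = -1/(2*W)/8 = -1/(16*W))
h(a, u) = 0
((167381 + 164196)*(6490 - 110466) - 11795) + h(t(-6), -464) = ((167381 + 164196)*(6490 - 110466) - 11795) + 0 = (331577*(-103976) - 11795) + 0 = (-34476050152 - 11795) + 0 = -34476061947 + 0 = -34476061947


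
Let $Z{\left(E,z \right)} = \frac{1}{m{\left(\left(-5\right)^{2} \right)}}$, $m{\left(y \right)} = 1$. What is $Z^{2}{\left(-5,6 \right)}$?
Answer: $1$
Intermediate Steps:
$Z{\left(E,z \right)} = 1$ ($Z{\left(E,z \right)} = 1^{-1} = 1$)
$Z^{2}{\left(-5,6 \right)} = 1^{2} = 1$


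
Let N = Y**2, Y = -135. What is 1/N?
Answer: 1/18225 ≈ 5.4870e-5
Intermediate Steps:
N = 18225 (N = (-135)**2 = 18225)
1/N = 1/18225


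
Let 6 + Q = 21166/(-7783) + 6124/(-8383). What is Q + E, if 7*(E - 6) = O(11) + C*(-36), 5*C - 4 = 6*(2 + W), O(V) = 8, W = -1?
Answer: -5751356586/456714223 ≈ -12.593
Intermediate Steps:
C = 2 (C = 4/5 + (6*(2 - 1))/5 = 4/5 + (6*1)/5 = 4/5 + (1/5)*6 = 4/5 + 6/5 = 2)
Q = -616567004/65244889 (Q = -6 + (21166/(-7783) + 6124/(-8383)) = -6 + (21166*(-1/7783) + 6124*(-1/8383)) = -6 + (-21166/7783 - 6124/8383) = -6 - 225097670/65244889 = -616567004/65244889 ≈ -9.4500)
E = -22/7 (E = 6 + (8 + 2*(-36))/7 = 6 + (8 - 72)/7 = 6 + (1/7)*(-64) = 6 - 64/7 = -22/7 ≈ -3.1429)
Q + E = -616567004/65244889 - 22/7 = -5751356586/456714223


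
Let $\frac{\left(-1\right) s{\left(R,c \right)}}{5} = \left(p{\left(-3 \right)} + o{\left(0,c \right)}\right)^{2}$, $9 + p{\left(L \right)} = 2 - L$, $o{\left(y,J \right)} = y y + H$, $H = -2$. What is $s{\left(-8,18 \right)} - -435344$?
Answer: $435164$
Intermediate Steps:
$o{\left(y,J \right)} = -2 + y^{2}$ ($o{\left(y,J \right)} = y y - 2 = y^{2} - 2 = -2 + y^{2}$)
$p{\left(L \right)} = -7 - L$ ($p{\left(L \right)} = -9 - \left(-2 + L\right) = -7 - L$)
$s{\left(R,c \right)} = -180$ ($s{\left(R,c \right)} = - 5 \left(\left(-7 - -3\right) - \left(2 - 0^{2}\right)\right)^{2} = - 5 \left(\left(-7 + 3\right) + \left(-2 + 0\right)\right)^{2} = - 5 \left(-4 - 2\right)^{2} = - 5 \left(-6\right)^{2} = \left(-5\right) 36 = -180$)
$s{\left(-8,18 \right)} - -435344 = -180 - -435344 = -180 + 435344 = 435164$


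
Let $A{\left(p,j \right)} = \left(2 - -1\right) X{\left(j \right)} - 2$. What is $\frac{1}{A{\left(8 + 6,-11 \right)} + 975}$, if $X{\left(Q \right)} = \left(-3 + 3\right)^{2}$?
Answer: $\frac{1}{973} \approx 0.0010277$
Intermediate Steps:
$X{\left(Q \right)} = 0$ ($X{\left(Q \right)} = 0^{2} = 0$)
$A{\left(p,j \right)} = -2$ ($A{\left(p,j \right)} = \left(2 - -1\right) 0 - 2 = \left(2 + 1\right) 0 - 2 = 3 \cdot 0 - 2 = 0 - 2 = -2$)
$\frac{1}{A{\left(8 + 6,-11 \right)} + 975} = \frac{1}{-2 + 975} = \frac{1}{973}$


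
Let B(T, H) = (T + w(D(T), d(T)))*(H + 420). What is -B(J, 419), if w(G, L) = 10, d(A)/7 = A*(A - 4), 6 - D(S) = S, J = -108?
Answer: 82222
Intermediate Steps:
D(S) = 6 - S
d(A) = 7*A*(-4 + A) (d(A) = 7*(A*(A - 4)) = 7*(A*(-4 + A)) = 7*A*(-4 + A))
B(T, H) = (10 + T)*(420 + H) (B(T, H) = (T + 10)*(H + 420) = (10 + T)*(420 + H))
-B(J, 419) = -(4200 + 10*419 + 420*(-108) + 419*(-108)) = -(4200 + 4190 - 45360 - 45252) = -1*(-82222) = 82222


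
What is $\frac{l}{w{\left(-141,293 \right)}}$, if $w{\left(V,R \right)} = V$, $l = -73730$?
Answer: $\frac{73730}{141} \approx 522.91$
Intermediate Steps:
$\frac{l}{w{\left(-141,293 \right)}} = - \frac{73730}{-141} = \left(-73730\right) \left(- \frac{1}{141}\right) = \frac{73730}{141}$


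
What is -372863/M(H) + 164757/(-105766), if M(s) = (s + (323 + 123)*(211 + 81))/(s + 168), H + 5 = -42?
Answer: -435748407733/1251740610 ≈ -348.11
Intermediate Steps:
H = -47 (H = -5 - 42 = -47)
M(s) = (130232 + s)/(168 + s) (M(s) = (s + 446*292)/(168 + s) = (s + 130232)/(168 + s) = (130232 + s)/(168 + s))
-372863/M(H) + 164757/(-105766) = -372863*(168 - 47)/(130232 - 47) + 164757/(-105766) = -372863/(130185/121) + 164757*(-1/105766) = -372863/((1/121)*130185) - 164757/105766 = -372863/11835/11 - 164757/105766 = -372863*11/11835 - 164757/105766 = -4101493/11835 - 164757/105766 = -435748407733/1251740610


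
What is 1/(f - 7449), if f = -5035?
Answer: -1/12484 ≈ -8.0103e-5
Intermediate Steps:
1/(f - 7449) = 1/(-5035 - 7449) = 1/(-12484) = -1/12484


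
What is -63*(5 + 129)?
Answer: -8442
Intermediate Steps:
-63*(5 + 129) = -63*134 = -8442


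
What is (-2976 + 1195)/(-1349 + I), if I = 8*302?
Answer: -1781/1067 ≈ -1.6692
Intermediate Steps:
I = 2416
(-2976 + 1195)/(-1349 + I) = (-2976 + 1195)/(-1349 + 2416) = -1781/1067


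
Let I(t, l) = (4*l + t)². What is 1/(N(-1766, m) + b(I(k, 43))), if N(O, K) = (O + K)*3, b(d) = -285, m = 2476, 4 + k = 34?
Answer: 1/1845 ≈ 0.00054201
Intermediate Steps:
k = 30 (k = -4 + 34 = 30)
I(t, l) = (t + 4*l)²
N(O, K) = 3*K + 3*O (N(O, K) = (K + O)*3 = 3*K + 3*O)
1/(N(-1766, m) + b(I(k, 43))) = 1/((3*2476 + 3*(-1766)) - 285) = 1/((7428 - 5298) - 285) = 1/(2130 - 285) = 1/1845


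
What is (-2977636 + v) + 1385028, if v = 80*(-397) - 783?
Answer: -1625151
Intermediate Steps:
v = -32543 (v = -31760 - 783 = -32543)
(-2977636 + v) + 1385028 = (-2977636 - 32543) + 1385028 = -3010179 + 1385028 = -1625151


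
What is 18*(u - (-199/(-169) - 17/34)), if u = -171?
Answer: -522243/169 ≈ -3090.2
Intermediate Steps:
18*(u - (-199/(-169) - 17/34)) = 18*(-171 - (-199/(-169) - 17/34)) = 18*(-171 - (-199*(-1/169) - 17*1/34)) = 18*(-171 - (199/169 - 1/2)) = 18*(-171 - 1*229/338) = 18*(-171 - 229/338) = 18*(-58027/338) = -522243/169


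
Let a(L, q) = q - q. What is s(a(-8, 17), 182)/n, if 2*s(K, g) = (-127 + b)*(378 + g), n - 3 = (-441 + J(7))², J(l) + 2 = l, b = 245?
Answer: 4720/27157 ≈ 0.17380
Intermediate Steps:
J(l) = -2 + l
a(L, q) = 0
n = 190099 (n = 3 + (-441 + (-2 + 7))² = 3 + (-441 + 5)² = 3 + (-436)² = 3 + 190096 = 190099)
s(K, g) = 22302 + 59*g (s(K, g) = ((-127 + 245)*(378 + g))/2 = (118*(378 + g))/2 = (44604 + 118*g)/2 = 22302 + 59*g)
s(a(-8, 17), 182)/n = (22302 + 59*182)/190099 = (22302 + 10738)*(1/190099) = 33040*(1/190099) = 4720/27157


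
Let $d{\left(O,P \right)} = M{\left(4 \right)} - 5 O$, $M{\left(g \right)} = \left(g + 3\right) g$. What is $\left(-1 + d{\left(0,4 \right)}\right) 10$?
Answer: $270$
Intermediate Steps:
$M{\left(g \right)} = g \left(3 + g\right)$ ($M{\left(g \right)} = \left(3 + g\right) g = g \left(3 + g\right)$)
$d{\left(O,P \right)} = 28 - 5 O$ ($d{\left(O,P \right)} = 4 \left(3 + 4\right) - 5 O = 4 \cdot 7 - 5 O = 28 - 5 O$)
$\left(-1 + d{\left(0,4 \right)}\right) 10 = \left(-1 + \left(28 - 0\right)\right) 10 = \left(-1 + \left(28 + 0\right)\right) 10 = \left(-1 + 28\right) 10 = 27 \cdot 10 = 270$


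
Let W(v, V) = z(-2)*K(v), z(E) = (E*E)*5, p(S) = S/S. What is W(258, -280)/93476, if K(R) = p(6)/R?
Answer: 5/6029202 ≈ 8.2930e-7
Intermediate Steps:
p(S) = 1
K(R) = 1/R
z(E) = 5*E² (z(E) = E²*5 = 5*E²)
W(v, V) = 20/v (W(v, V) = (5*(-2)²)/v = (5*4)/v = 20/v)
W(258, -280)/93476 = (20/258)/93476 = (20*(1/258))*(1/93476) = (10/129)*(1/93476) = 5/6029202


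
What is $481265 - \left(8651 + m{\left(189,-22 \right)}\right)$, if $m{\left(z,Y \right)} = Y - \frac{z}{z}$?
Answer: $472637$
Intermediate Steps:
$m{\left(z,Y \right)} = -1 + Y$ ($m{\left(z,Y \right)} = Y - 1 = -1 + Y$)
$481265 - \left(8651 + m{\left(189,-22 \right)}\right) = 481265 - 8628 = 472637$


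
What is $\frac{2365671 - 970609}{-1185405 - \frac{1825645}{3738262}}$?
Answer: $- \frac{5215107262244}{4431356291755} \approx -1.1769$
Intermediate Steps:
$\frac{2365671 - 970609}{-1185405 - \frac{1825645}{3738262}} = \frac{1395062}{-1185405 - \frac{1825645}{3738262}} = \frac{1395062}{- \frac{4431356291755}{3738262}} = 1395062 \left(- \frac{3738262}{4431356291755}\right) = - \frac{5215107262244}{4431356291755}$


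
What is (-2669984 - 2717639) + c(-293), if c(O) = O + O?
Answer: -5388209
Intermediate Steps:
c(O) = 2*O
(-2669984 - 2717639) + c(-293) = (-2669984 - 2717639) + 2*(-293) = -5387623 - 586 = -5388209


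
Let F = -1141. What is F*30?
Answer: -34230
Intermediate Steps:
F*30 = -1141*30 = -34230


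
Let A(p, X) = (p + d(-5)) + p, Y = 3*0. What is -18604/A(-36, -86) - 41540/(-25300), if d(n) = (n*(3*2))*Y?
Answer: 5920901/22770 ≈ 260.03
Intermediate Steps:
Y = 0
d(n) = 0 (d(n) = (n*(3*2))*0 = (n*6)*0 = (6*n)*0 = 0)
A(p, X) = 2*p (A(p, X) = (p + 0) + p = p + p = 2*p)
-18604/A(-36, -86) - 41540/(-25300) = -18604/(2*(-36)) - 41540/(-25300) = -18604/(-72) - 41540*(-1/25300) = -18604*(-1/72) + 2077/1265 = 4651/18 + 2077/1265 = 5920901/22770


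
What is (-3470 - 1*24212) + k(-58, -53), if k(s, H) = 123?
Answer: -27559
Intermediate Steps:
(-3470 - 1*24212) + k(-58, -53) = (-3470 - 1*24212) + 123 = (-3470 - 24212) + 123 = -27682 + 123 = -27559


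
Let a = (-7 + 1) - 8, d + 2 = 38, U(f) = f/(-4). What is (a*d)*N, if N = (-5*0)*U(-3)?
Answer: 0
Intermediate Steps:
U(f) = -f/4 (U(f) = f*(-¼) = -f/4)
d = 36 (d = -2 + 38 = 36)
N = 0 (N = (-5*0)*(-¼*(-3)) = 0*(¾) = 0)
a = -14 (a = -6 - 8 = -14)
(a*d)*N = -14*36*0 = -504*0 = 0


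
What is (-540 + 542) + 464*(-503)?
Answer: -233390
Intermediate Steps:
(-540 + 542) + 464*(-503) = 2 - 233392 = -233390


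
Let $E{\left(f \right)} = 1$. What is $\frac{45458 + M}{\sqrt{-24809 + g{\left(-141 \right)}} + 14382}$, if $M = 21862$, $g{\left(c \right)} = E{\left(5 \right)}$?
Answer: $\frac{242049060}{51716683} - \frac{33660 i \sqrt{6202}}{51716683} \approx 4.6803 - 0.051257 i$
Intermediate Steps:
$g{\left(c \right)} = 1$
$\frac{45458 + M}{\sqrt{-24809 + g{\left(-141 \right)}} + 14382} = \frac{45458 + 21862}{\sqrt{-24809 + 1} + 14382} = \frac{67320}{\sqrt{-24808} + 14382} = \frac{67320}{2 i \sqrt{6202} + 14382} = \frac{67320}{14382 + 2 i \sqrt{6202}}$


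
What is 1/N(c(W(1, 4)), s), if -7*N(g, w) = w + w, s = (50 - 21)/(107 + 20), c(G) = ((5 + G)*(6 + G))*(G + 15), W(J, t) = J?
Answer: -889/58 ≈ -15.328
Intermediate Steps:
c(G) = (5 + G)*(6 + G)*(15 + G) (c(G) = ((5 + G)*(6 + G))*(15 + G) = (5 + G)*(6 + G)*(15 + G))
s = 29/127 ≈ 0.22835
N(g, w) = -2*w/7 (N(g, w) = -(w + w)/7 = -2*w/7)
1/N(c(W(1, 4)), s) = 1/(-2/7*29/127) = 1/(-58/889) = -889/58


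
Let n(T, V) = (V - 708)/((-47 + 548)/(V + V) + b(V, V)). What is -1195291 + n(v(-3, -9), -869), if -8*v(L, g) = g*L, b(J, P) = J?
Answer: -95045810193/79517 ≈ -1.1953e+6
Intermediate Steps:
v(L, g) = -L*g/8 (v(L, g) = -g*L/8 = -L*g/8)
n(T, V) = (-708 + V)/(V + 501/(2*V)) (n(T, V) = (V - 708)/((-47 + 548)/(V + V) + V) = (-708 + V)/(501/((2*V)) + V) = (-708 + V)/(501*(1/(2*V)) + V) = (-708 + V)/(501/(2*V) + V) = (-708 + V)/(V + 501/(2*V)))
-1195291 + n(v(-3, -9), -869) = -1195291 + 2*(-869)*(-708 - 869)/(501 + 2*(-869)²) = -1195291 + 2*(-869)*(-1577)/(501 + 2*755161) = -1195291 + 2*(-869)*(-1577)/(501 + 1510322) = -1195291 + 2*(-869)*(-1577)/1510823 = -1195291 + 2*(-869)*(1/1510823)*(-1577) = -1195291 + 144254/79517 = -95045810193/79517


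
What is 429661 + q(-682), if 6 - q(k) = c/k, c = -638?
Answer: 13319648/31 ≈ 4.2967e+5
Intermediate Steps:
q(k) = 6 + 638/k (q(k) = 6 - (-638)/k = 6 + 638/k)
429661 + q(-682) = 429661 + (6 + 638/(-682)) = 429661 + (6 + 638*(-1/682)) = 429661 + (6 - 29/31) = 429661 + 157/31 = 13319648/31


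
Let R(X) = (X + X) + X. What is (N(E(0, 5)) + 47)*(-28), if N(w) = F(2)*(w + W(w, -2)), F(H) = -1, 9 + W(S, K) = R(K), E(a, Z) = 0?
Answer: -1736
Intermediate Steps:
R(X) = 3*X (R(X) = 2*X + X = 3*X)
W(S, K) = -9 + 3*K
N(w) = 15 - w (N(w) = -(w + (-9 + 3*(-2))) = -(w + (-9 - 6)) = -(w - 15) = -(-15 + w) = 15 - w)
(N(E(0, 5)) + 47)*(-28) = ((15 - 1*0) + 47)*(-28) = ((15 + 0) + 47)*(-28) = (15 + 47)*(-28) = 62*(-28) = -1736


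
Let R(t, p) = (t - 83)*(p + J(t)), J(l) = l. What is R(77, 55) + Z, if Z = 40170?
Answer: 39378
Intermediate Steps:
R(t, p) = (-83 + t)*(p + t) (R(t, p) = (t - 83)*(p + t) = (-83 + t)*(p + t))
R(77, 55) + Z = (77² - 83*55 - 83*77 + 55*77) + 40170 = (5929 - 4565 - 6391 + 4235) + 40170 = -792 + 40170 = 39378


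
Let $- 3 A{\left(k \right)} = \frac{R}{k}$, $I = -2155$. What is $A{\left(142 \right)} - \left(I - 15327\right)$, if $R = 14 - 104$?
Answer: $\frac{1241237}{71} \approx 17482.0$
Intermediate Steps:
$R = -90$
$A{\left(k \right)} = \frac{30}{k}$ ($A{\left(k \right)} = - \frac{\left(-90\right) \frac{1}{k}}{3} = \frac{30}{k}$)
$A{\left(142 \right)} - \left(I - 15327\right) = \frac{30}{142} - \left(-2155 - 15327\right) = 30 \cdot \frac{1}{142} - -17482 = \frac{15}{71} + 17482 = \frac{1241237}{71}$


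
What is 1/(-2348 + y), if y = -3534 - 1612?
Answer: -1/7494 ≈ -0.00013344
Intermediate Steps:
y = -5146
1/(-2348 + y) = 1/(-2348 - 5146) = 1/(-7494) = -1/7494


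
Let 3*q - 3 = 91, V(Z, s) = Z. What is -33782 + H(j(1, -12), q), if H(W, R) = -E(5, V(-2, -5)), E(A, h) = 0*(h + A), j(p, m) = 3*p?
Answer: -33782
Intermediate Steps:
q = 94/3 (q = 1 + (1/3)*91 = 1 + 91/3 = 94/3 ≈ 31.333)
E(A, h) = 0 (E(A, h) = 0*(A + h) = 0)
H(W, R) = 0 (H(W, R) = -1*0 = 0)
-33782 + H(j(1, -12), q) = -33782 + 0 = -33782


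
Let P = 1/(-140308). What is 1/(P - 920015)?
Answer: -140308/129085464621 ≈ -1.0869e-6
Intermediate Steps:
P = -1/140308 ≈ -7.1272e-6
1/(P - 920015) = 1/(-1/140308 - 920015) = 1/(-129085464621/140308) = -140308/129085464621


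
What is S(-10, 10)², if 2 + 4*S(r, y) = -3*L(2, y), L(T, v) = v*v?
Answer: 22801/4 ≈ 5700.3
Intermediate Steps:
L(T, v) = v²
S(r, y) = -½ - 3*y²/4 (S(r, y) = -½ + (-3*y²)/4 = -½ - 3*y²/4)
S(-10, 10)² = (-½ - ¾*10²)² = (-½ - ¾*100)² = (-½ - 75)² = (-151/2)² = 22801/4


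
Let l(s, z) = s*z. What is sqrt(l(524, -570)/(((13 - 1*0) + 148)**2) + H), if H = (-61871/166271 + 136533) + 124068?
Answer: 4*sqrt(238190788173394055)/3824233 ≈ 510.48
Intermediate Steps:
H = 43330327000/166271 (H = (-61871*1/166271 + 136533) + 124068 = (-61871/166271 + 136533) + 124068 = 22701416572/166271 + 124068 = 43330327000/166271 ≈ 2.6060e+5)
sqrt(l(524, -570)/(((13 - 1*0) + 148)**2) + H) = sqrt((524*(-570))/(((13 - 1*0) + 148)**2) + 43330327000/166271) = sqrt(-298680/((13 + 0) + 148)**2 + 43330327000/166271) = sqrt(-298680/(13 + 148)**2 + 43330327000/166271) = sqrt(-298680/(161**2) + 43330327000/166271) = sqrt(-298680/25921 + 43330327000/166271) = sqrt(160445106334960/615701513) = 4*sqrt(238190788173394055)/3824233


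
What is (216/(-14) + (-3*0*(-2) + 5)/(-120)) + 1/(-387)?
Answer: -335327/21672 ≈ -15.473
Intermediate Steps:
(216/(-14) + (-3*0*(-2) + 5)/(-120)) + 1/(-387) = (216*(-1/14) + (0*(-2) + 5)*(-1/120)) - 1/387 = (-108/7 + (0 + 5)*(-1/120)) - 1/387 = (-108/7 + 5*(-1/120)) - 1/387 = (-108/7 - 1/24) - 1/387 = -2599/168 - 1/387 = -335327/21672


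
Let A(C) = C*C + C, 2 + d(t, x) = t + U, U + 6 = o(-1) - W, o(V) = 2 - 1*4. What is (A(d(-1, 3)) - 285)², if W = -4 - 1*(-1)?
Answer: 52441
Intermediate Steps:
o(V) = -2 (o(V) = 2 - 4 = -2)
W = -3 (W = -4 + 1 = -3)
U = -5 (U = -6 + (-2 - 1*(-3)) = -6 + (-2 + 3) = -6 + 1 = -5)
d(t, x) = -7 + t (d(t, x) = -2 + (t - 5) = -2 + (-5 + t) = -7 + t)
A(C) = C + C² (A(C) = C² + C = C + C²)
(A(d(-1, 3)) - 285)² = ((-7 - 1)*(1 + (-7 - 1)) - 285)² = (-8*(1 - 8) - 285)² = (-8*(-7) - 285)² = (56 - 285)² = (-229)² = 52441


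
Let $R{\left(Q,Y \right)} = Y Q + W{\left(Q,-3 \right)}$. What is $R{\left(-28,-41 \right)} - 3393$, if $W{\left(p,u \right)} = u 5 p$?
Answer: $-1825$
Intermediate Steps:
$W{\left(p,u \right)} = 5 p u$ ($W{\left(p,u \right)} = 5 u p = 5 p u$)
$R{\left(Q,Y \right)} = - 15 Q + Q Y$ ($R{\left(Q,Y \right)} = Y Q + 5 Q \left(-3\right) = Q Y - 15 Q = - 15 Q + Q Y$)
$R{\left(-28,-41 \right)} - 3393 = - 28 \left(-15 - 41\right) - 3393 = \left(-28\right) \left(-56\right) - 3393 = 1568 - 3393 = -1825$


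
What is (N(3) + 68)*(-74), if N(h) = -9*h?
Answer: -3034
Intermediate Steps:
(N(3) + 68)*(-74) = (-9*3 + 68)*(-74) = (-27 + 68)*(-74) = 41*(-74) = -3034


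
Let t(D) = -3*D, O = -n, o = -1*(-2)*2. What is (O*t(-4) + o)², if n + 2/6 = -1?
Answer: 400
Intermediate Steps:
n = -4/3 (n = -⅓ - 1 = -4/3 ≈ -1.3333)
o = 4 (o = 2*2 = 4)
O = 4/3 (O = -1*(-4/3) = 4/3 ≈ 1.3333)
(O*t(-4) + o)² = (4*(-3*(-4))/3 + 4)² = ((4/3)*12 + 4)² = (16 + 4)² = 20² = 400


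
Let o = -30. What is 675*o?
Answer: -20250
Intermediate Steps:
675*o = 675*(-30) = -20250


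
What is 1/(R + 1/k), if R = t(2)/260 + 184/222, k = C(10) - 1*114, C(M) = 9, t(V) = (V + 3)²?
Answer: 67340/61647 ≈ 1.0923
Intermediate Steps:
t(V) = (3 + V)²
k = -105 (k = 9 - 1*114 = 9 - 114 = -105)
R = 5339/5772 (R = (3 + 2)²/260 + 184/222 = 5²*(1/260) + 184*(1/222) = 25*(1/260) + 92/111 = 5/52 + 92/111 = 5339/5772 ≈ 0.92498)
1/(R + 1/k) = 1/(5339/5772 + 1/(-105)) = 1/(5339/5772 - 1/105) = 1/(61647/67340) = 67340/61647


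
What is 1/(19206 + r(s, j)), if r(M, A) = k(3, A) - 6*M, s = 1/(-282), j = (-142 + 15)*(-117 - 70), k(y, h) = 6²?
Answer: 47/904375 ≈ 5.1970e-5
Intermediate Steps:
k(y, h) = 36
j = 23749 (j = -127*(-187) = 23749)
s = -1/282 ≈ -0.0035461
r(M, A) = 36 - 6*M
1/(19206 + r(s, j)) = 1/(19206 + (36 - 6*(-1/282))) = 1/(19206 + (36 + 1/47)) = 1/(19206 + 1693/47) = 1/(904375/47) = 47/904375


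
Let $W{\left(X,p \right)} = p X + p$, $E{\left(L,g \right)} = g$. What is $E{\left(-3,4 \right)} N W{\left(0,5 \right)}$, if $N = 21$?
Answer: $420$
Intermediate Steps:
$W{\left(X,p \right)} = p + X p$ ($W{\left(X,p \right)} = X p + p = p + X p$)
$E{\left(-3,4 \right)} N W{\left(0,5 \right)} = 4 \cdot 21 \cdot 5 \left(1 + 0\right) = 84 \cdot 5 \cdot 1 = 84 \cdot 5 = 420$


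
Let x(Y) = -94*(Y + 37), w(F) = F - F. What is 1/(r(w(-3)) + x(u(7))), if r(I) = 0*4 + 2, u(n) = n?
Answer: -1/4134 ≈ -0.00024190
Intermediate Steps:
w(F) = 0
x(Y) = -3478 - 94*Y (x(Y) = -94*(37 + Y) = -3478 - 94*Y)
r(I) = 2 (r(I) = 0 + 2 = 2)
1/(r(w(-3)) + x(u(7))) = 1/(2 + (-3478 - 94*7)) = 1/(2 + (-3478 - 658)) = 1/(2 - 4136) = 1/(-4134) = -1/4134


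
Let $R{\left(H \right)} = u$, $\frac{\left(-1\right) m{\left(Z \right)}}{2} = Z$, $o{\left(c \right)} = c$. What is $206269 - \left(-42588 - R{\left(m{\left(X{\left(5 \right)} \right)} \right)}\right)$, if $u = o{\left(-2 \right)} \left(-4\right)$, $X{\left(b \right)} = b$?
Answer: $248865$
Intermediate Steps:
$u = 8$ ($u = \left(-2\right) \left(-4\right) = 8$)
$m{\left(Z \right)} = - 2 Z$
$R{\left(H \right)} = 8$
$206269 - \left(-42588 - R{\left(m{\left(X{\left(5 \right)} \right)} \right)}\right) = 206269 - \left(-42588 - 8\right) = 206269 - -42596 = 206269 + 42596 = 248865$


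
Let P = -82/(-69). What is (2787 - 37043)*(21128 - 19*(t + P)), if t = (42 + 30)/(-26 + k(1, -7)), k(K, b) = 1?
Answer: -1250386545952/1725 ≈ -7.2486e+8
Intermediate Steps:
t = -72/25 (t = (42 + 30)/(-26 + 1) = 72/(-25) = 72*(-1/25) = -72/25 ≈ -2.8800)
P = 82/69 (P = -82*(-1/69) = 82/69 ≈ 1.1884)
(2787 - 37043)*(21128 - 19*(t + P)) = (2787 - 37043)*(21128 - 19*(-72/25 + 82/69)) = -34256*(21128 - 19*(-2918/1725)) = -34256*(21128 + 55442/1725) = -34256*36501242/1725 = -1250386545952/1725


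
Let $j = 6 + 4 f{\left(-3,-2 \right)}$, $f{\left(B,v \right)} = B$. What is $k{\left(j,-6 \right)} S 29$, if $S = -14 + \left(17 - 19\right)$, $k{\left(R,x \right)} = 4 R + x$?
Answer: $13920$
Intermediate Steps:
$j = -6$ ($j = 6 + 4 \left(-3\right) = 6 - 12 = -6$)
$k{\left(R,x \right)} = x + 4 R$
$S = -16$ ($S = -14 + \left(17 - 19\right) = -14 - 2 = -16$)
$k{\left(j,-6 \right)} S 29 = \left(-6 + 4 \left(-6\right)\right) \left(-16\right) 29 = \left(-6 - 24\right) \left(-16\right) 29 = \left(-30\right) \left(-16\right) 29 = 480 \cdot 29 = 13920$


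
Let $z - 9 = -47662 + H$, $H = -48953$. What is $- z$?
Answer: $96606$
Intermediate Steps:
$z = -96606$ ($z = 9 - 96615 = -96606$)
$- z = \left(-1\right) \left(-96606\right) = 96606$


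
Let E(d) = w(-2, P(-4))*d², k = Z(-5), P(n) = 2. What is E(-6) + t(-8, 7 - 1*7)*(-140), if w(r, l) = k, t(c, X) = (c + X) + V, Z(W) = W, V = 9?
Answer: -320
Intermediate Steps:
t(c, X) = 9 + X + c (t(c, X) = (c + X) + 9 = (X + c) + 9 = 9 + X + c)
k = -5
w(r, l) = -5
E(d) = -5*d²
E(-6) + t(-8, 7 - 1*7)*(-140) = -5*(-6)² + (9 + (7 - 1*7) - 8)*(-140) = -5*36 + (9 + (7 - 7) - 8)*(-140) = -180 + (9 + 0 - 8)*(-140) = -180 + 1*(-140) = -180 - 140 = -320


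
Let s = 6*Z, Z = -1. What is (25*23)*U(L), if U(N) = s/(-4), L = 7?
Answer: 1725/2 ≈ 862.50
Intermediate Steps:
s = -6 (s = 6*(-1) = -6)
U(N) = 3/2 (U(N) = -6/(-4) = -6*(-¼) = 3/2)
(25*23)*U(L) = (25*23)*(3/2) = 575*(3/2) = 1725/2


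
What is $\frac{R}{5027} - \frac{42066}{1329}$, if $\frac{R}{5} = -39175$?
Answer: $- \frac{157261219}{2226961} \approx -70.617$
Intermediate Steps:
$R = -195875$ ($R = 5 \left(-39175\right) = -195875$)
$\frac{R}{5027} - \frac{42066}{1329} = - \frac{195875}{5027} - \frac{42066}{1329} = \left(-195875\right) \frac{1}{5027} - \frac{14022}{443} = - \frac{195875}{5027} - \frac{14022}{443} = - \frac{157261219}{2226961}$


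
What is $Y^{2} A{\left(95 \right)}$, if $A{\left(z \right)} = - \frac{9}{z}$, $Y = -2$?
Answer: $- \frac{36}{95} \approx -0.37895$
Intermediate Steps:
$Y^{2} A{\left(95 \right)} = \left(-2\right)^{2} \left(- \frac{9}{95}\right) = 4 \left(\left(-9\right) \frac{1}{95}\right) = 4 \left(- \frac{9}{95}\right) = - \frac{36}{95}$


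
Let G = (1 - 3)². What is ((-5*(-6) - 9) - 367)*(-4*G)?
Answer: 5536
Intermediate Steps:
G = 4 (G = (-2)² = 4)
((-5*(-6) - 9) - 367)*(-4*G) = ((-5*(-6) - 9) - 367)*(-4*4) = ((30 - 9) - 367)*(-16) = (21 - 367)*(-16) = -346*(-16) = 5536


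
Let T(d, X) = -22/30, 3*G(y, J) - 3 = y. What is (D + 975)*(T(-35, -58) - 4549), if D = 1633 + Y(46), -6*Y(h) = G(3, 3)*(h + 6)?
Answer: -530407912/45 ≈ -1.1787e+7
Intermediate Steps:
G(y, J) = 1 + y/3
T(d, X) = -11/15 (T(d, X) = -22*1/30 = -11/15)
Y(h) = -2 - h/3 (Y(h) = -(1 + (⅓)*3)*(h + 6)/6 = -(1 + 1)*(6 + h)/6 = -(6 + h)/3 = -(12 + 2*h)/6 = -2 - h/3)
D = 4847/3 (D = 1633 + (-2 - ⅓*46) = 1633 + (-2 - 46/3) = 1633 - 52/3 = 4847/3 ≈ 1615.7)
(D + 975)*(T(-35, -58) - 4549) = (4847/3 + 975)*(-11/15 - 4549) = (7772/3)*(-68246/15) = -530407912/45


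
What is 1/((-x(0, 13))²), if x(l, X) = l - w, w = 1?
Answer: 1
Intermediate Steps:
x(l, X) = -1 + l (x(l, X) = l - 1*1 = l - 1 = -1 + l)
1/((-x(0, 13))²) = 1/((-(-1 + 0))²) = 1/((-1*(-1))²) = 1/(1²) = 1/1 = 1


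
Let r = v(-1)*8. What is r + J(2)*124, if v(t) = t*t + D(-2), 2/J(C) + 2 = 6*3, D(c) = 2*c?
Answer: -17/2 ≈ -8.5000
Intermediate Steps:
J(C) = 1/8 (J(C) = 2/(-2 + 6*3) = 2/(-2 + 18) = 2/16 = 2*(1/16) = 1/8)
v(t) = -4 + t**2 (v(t) = t*t + 2*(-2) = t**2 - 4 = -4 + t**2)
r = -24 (r = (-4 + (-1)**2)*8 = (-4 + 1)*8 = -3*8 = -24)
r + J(2)*124 = -24 + (1/8)*124 = -24 + 31/2 = -17/2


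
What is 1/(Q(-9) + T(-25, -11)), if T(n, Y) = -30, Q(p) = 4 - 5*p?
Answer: 1/19 ≈ 0.052632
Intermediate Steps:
1/(Q(-9) + T(-25, -11)) = 1/((4 - 5*(-9)) - 30) = 1/((4 + 45) - 30) = 1/(49 - 30) = 1/19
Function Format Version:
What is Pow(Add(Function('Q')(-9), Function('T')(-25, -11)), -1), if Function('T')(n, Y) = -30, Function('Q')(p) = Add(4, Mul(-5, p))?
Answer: Rational(1, 19) ≈ 0.052632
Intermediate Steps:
Pow(Add(Function('Q')(-9), Function('T')(-25, -11)), -1) = Pow(Add(Add(4, Mul(-5, -9)), -30), -1) = Pow(Add(Add(4, 45), -30), -1) = Pow(Add(49, -30), -1) = Pow(19, -1) = Rational(1, 19)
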